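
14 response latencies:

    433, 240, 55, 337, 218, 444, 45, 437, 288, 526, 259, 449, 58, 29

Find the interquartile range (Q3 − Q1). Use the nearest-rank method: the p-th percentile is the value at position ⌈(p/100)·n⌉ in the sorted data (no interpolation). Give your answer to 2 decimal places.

379.00

Sorted: 29, 45, 55, 58, 218, 240, 259, 288, 337, 433, 437, 444, 449, 526.
n = 14.
P25: rank ⌈25/100·14⌉ = 4 → 58.
P75: rank ⌈75/100·14⌉ = 11 → 437.
Difference: 437 − 58 = 379.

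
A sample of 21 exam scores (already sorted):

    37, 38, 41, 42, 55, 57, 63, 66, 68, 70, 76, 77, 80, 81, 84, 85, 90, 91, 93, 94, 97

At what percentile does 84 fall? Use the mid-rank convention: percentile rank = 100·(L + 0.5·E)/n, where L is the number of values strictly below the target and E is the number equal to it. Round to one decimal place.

69.0

Count below 84: L = 14; count equal: E = 1; n = 21.
Percentile rank = 100·(14 + 0.5·1)/21 = 100·14.5/21 = 69.05.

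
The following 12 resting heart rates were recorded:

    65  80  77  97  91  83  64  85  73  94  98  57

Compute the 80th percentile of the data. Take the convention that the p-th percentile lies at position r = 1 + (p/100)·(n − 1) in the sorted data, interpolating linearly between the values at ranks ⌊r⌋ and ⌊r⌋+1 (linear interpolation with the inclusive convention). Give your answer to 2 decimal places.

Sorted: 57, 64, 65, 73, 77, 80, 83, 85, 91, 94, 97, 98.
n = 12.
r = 1 + (80/100)·(12 − 1) = 1 + 8.8 = 9.8.
Rank 9 is 91 and rank 10 is 94.
Interpolate: 91 + 0.8·(94 − 91) = 91 + 0.8·3 = 93.4.

93.40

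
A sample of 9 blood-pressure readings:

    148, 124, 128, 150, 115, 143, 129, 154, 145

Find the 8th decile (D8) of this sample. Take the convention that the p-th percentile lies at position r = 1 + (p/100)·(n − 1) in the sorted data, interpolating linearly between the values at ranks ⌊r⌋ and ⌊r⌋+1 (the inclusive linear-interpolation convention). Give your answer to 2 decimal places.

148.80

Sorted: 115, 124, 128, 129, 143, 145, 148, 150, 154.
n = 9.
r = 1 + (80/100)·(9 − 1) = 1 + 6.4 = 7.4.
Rank 7 is 148 and rank 8 is 150.
Interpolate: 148 + 0.4·(150 − 148) = 148 + 0.4·2 = 148.8.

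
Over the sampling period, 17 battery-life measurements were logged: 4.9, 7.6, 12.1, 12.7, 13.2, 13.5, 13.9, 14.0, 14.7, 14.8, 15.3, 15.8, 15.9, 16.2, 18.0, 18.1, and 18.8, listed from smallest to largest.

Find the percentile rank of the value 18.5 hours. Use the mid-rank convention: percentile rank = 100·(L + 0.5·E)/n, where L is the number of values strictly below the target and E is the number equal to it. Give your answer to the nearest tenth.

Count below 18.5: L = 16; count equal: E = 0; n = 17.
Percentile rank = 100·(16 + 0.5·0)/17 = 100·16/17 = 94.12.

94.1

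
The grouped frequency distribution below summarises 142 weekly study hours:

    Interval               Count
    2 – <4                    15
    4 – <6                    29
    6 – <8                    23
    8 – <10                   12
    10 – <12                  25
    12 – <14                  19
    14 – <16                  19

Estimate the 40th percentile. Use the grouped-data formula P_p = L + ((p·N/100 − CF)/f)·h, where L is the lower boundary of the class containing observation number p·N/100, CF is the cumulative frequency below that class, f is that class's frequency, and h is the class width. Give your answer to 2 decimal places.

N = 142; target position k = 40/100 · 142 = 56.8.
Cumulative frequencies: 15, 44, 67, 79, 104, 123, 142.
Observation 56.8 falls in the class 6 – <8.
L = 6, CF = 44, f = 23, h = 2.
P40 = 6 + ((56.8 − 44)/23)·2 = 6 + 1.11304 = 7.11304.

7.11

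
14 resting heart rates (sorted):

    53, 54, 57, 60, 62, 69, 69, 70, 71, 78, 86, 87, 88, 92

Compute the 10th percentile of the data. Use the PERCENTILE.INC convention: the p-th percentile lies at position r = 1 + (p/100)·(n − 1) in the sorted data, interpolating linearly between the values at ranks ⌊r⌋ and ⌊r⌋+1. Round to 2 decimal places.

n = 14.
r = 1 + (10/100)·(14 − 1) = 1 + 1.3 = 2.3.
Rank 2 is 54 and rank 3 is 57.
Interpolate: 54 + 0.3·(57 − 54) = 54 + 0.3·3 = 54.9.

54.90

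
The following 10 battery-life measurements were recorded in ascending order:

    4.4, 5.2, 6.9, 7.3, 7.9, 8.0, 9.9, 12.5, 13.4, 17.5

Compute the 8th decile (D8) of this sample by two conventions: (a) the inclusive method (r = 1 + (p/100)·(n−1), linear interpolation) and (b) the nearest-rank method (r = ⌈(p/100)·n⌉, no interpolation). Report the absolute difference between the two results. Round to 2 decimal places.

n = 10.
(a) r = 8.2; between ranks 8 (12.5) and 9 (13.4): 12.68.
(b) the nearest-rank method: rank 8 → 12.5.
|12.68 − 12.5| = 0.18.

0.18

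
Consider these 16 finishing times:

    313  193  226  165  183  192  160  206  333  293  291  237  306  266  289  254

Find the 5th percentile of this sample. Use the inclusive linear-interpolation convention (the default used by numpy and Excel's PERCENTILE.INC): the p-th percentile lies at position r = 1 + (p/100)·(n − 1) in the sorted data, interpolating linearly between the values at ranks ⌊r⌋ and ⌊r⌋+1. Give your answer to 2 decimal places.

163.75

Sorted: 160, 165, 183, 192, 193, 206, 226, 237, 254, 266, 289, 291, 293, 306, 313, 333.
n = 16.
r = 1 + (5/100)·(16 − 1) = 1 + 0.75 = 1.75.
Rank 1 is 160 and rank 2 is 165.
Interpolate: 160 + 0.75·(165 − 160) = 160 + 0.75·5 = 163.75.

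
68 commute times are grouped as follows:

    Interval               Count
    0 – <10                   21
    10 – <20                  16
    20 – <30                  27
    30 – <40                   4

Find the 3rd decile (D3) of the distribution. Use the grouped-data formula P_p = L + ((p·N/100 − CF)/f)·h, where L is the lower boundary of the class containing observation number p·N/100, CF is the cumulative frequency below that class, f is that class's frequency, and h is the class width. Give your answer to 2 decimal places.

9.71

N = 68; target position k = 30/100 · 68 = 20.4.
Cumulative frequencies: 21, 37, 64, 68.
Observation 20.4 falls in the class 0 – <10.
L = 0, CF = 0, f = 21, h = 10.
P30 = 0 + ((20.4 − 0)/21)·10 = 0 + 9.71429 = 9.71429.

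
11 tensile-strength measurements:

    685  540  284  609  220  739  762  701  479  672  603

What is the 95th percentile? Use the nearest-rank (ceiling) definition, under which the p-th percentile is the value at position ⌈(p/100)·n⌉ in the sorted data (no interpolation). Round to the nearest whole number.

762

Sorted: 220, 284, 479, 540, 603, 609, 672, 685, 701, 739, 762.
n = 11.
Position = ⌈95/100 · 11⌉ = ⌈10.45⌉ = 11.
The value at rank 11 is 762.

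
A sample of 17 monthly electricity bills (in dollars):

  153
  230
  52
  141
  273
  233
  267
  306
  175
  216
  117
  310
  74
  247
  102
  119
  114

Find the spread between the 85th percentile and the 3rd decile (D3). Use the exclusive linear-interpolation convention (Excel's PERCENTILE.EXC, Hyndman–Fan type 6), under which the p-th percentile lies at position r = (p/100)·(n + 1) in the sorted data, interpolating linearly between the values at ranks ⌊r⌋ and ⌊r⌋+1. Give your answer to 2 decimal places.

Sorted: 52, 74, 102, 114, 117, 119, 141, 153, 175, 216, 230, 233, 247, 267, 273, 306, 310.
n = 17.
P30: r = 5.4; ranks 5–6 are 117, 119; interpolating gives 117.8.
P85: r = 15.3; ranks 15–16 are 273, 306; interpolating gives 282.9.
Difference: 282.9 − 117.8 = 165.1.

165.10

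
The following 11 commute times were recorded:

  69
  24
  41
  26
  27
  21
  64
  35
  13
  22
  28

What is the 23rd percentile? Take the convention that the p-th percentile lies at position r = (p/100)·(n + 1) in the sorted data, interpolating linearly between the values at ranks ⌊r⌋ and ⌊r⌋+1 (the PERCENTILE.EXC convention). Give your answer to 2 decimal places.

Sorted: 13, 21, 22, 24, 26, 27, 28, 35, 41, 64, 69.
n = 11.
r = (23/100)·(11 + 1) = 2.76.
Rank 2 is 21 and rank 3 is 22.
Interpolate: 21 + 0.76·(22 − 21) = 21 + 0.76·1 = 21.76.

21.76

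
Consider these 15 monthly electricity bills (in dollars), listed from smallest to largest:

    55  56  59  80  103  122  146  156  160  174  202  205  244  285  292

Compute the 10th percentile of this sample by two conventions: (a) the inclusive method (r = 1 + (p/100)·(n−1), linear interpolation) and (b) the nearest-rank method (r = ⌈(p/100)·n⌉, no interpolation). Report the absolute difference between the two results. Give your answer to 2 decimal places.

n = 15.
(a) r = 2.4; between ranks 2 (56) and 3 (59): 57.2.
(b) the nearest-rank method: rank 2 → 56.
|57.2 − 56| = 1.2.

1.20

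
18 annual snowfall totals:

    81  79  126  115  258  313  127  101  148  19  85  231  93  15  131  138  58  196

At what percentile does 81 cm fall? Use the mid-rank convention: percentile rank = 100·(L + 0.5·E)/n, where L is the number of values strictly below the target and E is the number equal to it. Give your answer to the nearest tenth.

25.0

Sorted: 15, 19, 58, 79, 81, 85, 93, 101, 115, 126, 127, 131, 138, 148, 196, 231, 258, 313.
Count below 81: L = 4; count equal: E = 1; n = 18.
Percentile rank = 100·(4 + 0.5·1)/18 = 100·4.5/18 = 25.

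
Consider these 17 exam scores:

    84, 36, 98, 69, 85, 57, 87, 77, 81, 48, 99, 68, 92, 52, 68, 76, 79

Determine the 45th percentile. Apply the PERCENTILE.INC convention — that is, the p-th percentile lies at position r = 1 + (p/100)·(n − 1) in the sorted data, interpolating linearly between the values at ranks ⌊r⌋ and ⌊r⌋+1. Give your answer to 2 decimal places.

76.20

Sorted: 36, 48, 52, 57, 68, 68, 69, 76, 77, 79, 81, 84, 85, 87, 92, 98, 99.
n = 17.
r = 1 + (45/100)·(17 − 1) = 1 + 7.2 = 8.2.
Rank 8 is 76 and rank 9 is 77.
Interpolate: 76 + 0.2·(77 − 76) = 76 + 0.2·1 = 76.2.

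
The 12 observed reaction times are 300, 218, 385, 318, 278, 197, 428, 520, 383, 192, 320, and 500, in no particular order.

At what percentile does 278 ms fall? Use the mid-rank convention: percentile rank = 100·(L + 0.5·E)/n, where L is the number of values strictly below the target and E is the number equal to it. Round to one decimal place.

Sorted: 192, 197, 218, 278, 300, 318, 320, 383, 385, 428, 500, 520.
Count below 278: L = 3; count equal: E = 1; n = 12.
Percentile rank = 100·(3 + 0.5·1)/12 = 100·3.5/12 = 29.17.

29.2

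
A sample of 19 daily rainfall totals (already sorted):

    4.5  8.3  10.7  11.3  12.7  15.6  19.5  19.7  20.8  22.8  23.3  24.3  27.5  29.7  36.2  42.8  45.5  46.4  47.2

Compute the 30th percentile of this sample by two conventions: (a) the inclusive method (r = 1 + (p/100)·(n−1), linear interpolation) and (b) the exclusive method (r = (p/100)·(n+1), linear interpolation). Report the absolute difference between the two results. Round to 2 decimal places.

1.56

n = 19.
(a) r = 6.4; between ranks 6 (15.6) and 7 (19.5): 17.16.
(b) r = 6 → value at rank 6 = 15.6.
|17.16 − 15.6| = 1.56.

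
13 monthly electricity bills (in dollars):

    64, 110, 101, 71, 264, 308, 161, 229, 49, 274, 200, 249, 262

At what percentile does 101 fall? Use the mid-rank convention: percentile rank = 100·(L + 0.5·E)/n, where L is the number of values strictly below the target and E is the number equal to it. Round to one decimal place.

26.9

Sorted: 49, 64, 71, 101, 110, 161, 200, 229, 249, 262, 264, 274, 308.
Count below 101: L = 3; count equal: E = 1; n = 13.
Percentile rank = 100·(3 + 0.5·1)/13 = 100·3.5/13 = 26.92.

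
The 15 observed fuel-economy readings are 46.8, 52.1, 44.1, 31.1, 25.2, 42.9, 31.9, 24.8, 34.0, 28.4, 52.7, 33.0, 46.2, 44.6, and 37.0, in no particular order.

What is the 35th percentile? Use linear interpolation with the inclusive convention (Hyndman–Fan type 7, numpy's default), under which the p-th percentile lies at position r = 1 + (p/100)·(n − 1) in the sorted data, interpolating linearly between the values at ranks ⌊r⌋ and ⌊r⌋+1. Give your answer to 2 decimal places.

32.89

Sorted: 24.8, 25.2, 28.4, 31.1, 31.9, 33.0, 34.0, 37.0, 42.9, 44.1, 44.6, 46.2, 46.8, 52.1, 52.7.
n = 15.
r = 1 + (35/100)·(15 − 1) = 1 + 4.9 = 5.9.
Rank 5 is 31.9 and rank 6 is 33.0.
Interpolate: 31.9 + 0.9·(33.0 − 31.9) = 31.9 + 0.9·1.1 = 32.89.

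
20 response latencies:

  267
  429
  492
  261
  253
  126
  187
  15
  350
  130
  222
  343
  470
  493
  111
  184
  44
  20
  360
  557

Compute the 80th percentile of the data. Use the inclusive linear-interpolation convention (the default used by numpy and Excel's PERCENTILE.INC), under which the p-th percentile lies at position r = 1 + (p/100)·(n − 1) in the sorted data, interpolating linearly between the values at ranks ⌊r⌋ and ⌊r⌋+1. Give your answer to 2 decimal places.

437.20

Sorted: 15, 20, 44, 111, 126, 130, 184, 187, 222, 253, 261, 267, 343, 350, 360, 429, 470, 492, 493, 557.
n = 20.
r = 1 + (80/100)·(20 − 1) = 1 + 15.2 = 16.2.
Rank 16 is 429 and rank 17 is 470.
Interpolate: 429 + 0.2·(470 − 429) = 429 + 0.2·41 = 437.2.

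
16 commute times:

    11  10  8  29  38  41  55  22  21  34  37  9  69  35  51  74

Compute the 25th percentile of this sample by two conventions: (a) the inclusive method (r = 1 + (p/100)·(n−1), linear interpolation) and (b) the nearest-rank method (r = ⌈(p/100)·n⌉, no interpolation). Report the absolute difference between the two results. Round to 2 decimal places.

7.50

Sorted: 8, 9, 10, 11, 21, 22, 29, 34, 35, 37, 38, 41, 51, 55, 69, 74.
n = 16.
(a) r = 4.75; between ranks 4 (11) and 5 (21): 18.5.
(b) the nearest-rank method: rank 4 → 11.
|18.5 − 11| = 7.5.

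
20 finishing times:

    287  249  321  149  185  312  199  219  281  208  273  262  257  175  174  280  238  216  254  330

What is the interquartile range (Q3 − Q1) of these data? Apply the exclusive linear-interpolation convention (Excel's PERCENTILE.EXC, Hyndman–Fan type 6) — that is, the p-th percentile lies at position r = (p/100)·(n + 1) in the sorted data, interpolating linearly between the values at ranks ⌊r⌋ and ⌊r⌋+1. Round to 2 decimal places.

79.50

Sorted: 149, 174, 175, 185, 199, 208, 216, 219, 238, 249, 254, 257, 262, 273, 280, 281, 287, 312, 321, 330.
n = 20.
P25: r = 5.25; ranks 5–6 are 199, 208; interpolating gives 201.25.
P75: r = 15.75; ranks 15–16 are 280, 281; interpolating gives 280.75.
Difference: 280.75 − 201.25 = 79.5.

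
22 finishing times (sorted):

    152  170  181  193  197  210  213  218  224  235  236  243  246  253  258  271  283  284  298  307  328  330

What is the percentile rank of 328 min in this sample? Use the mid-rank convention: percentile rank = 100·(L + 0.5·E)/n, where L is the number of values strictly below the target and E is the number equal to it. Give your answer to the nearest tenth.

93.2

Count below 328: L = 20; count equal: E = 1; n = 22.
Percentile rank = 100·(20 + 0.5·1)/22 = 100·20.5/22 = 93.18.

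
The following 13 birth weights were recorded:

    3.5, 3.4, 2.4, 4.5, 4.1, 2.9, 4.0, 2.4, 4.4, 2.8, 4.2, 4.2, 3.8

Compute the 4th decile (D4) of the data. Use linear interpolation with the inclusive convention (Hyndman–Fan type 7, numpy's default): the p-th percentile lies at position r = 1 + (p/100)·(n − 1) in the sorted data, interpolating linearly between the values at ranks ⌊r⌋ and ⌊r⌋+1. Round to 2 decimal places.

Sorted: 2.4, 2.4, 2.8, 2.9, 3.4, 3.5, 3.8, 4.0, 4.1, 4.2, 4.2, 4.4, 4.5.
n = 13.
r = 1 + (40/100)·(13 − 1) = 1 + 4.8 = 5.8.
Rank 5 is 3.4 and rank 6 is 3.5.
Interpolate: 3.4 + 0.8·(3.5 − 3.4) = 3.4 + 0.8·0.1 = 3.48.

3.48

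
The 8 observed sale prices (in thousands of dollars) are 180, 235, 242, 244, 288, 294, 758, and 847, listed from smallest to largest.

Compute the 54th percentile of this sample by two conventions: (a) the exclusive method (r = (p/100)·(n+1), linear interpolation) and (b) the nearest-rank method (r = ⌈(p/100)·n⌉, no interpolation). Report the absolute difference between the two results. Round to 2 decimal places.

6.16

n = 8.
(a) r = 4.86; between ranks 4 (244) and 5 (288): 281.84.
(b) the nearest-rank method: rank 5 → 288.
|281.84 − 288| = 6.16.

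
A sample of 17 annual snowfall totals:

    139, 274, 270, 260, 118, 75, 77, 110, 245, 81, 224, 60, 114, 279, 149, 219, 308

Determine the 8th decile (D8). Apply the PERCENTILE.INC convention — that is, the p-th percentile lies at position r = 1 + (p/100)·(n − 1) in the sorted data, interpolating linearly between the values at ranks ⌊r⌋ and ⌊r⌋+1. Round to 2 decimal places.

Sorted: 60, 75, 77, 81, 110, 114, 118, 139, 149, 219, 224, 245, 260, 270, 274, 279, 308.
n = 17.
r = 1 + (80/100)·(17 − 1) = 1 + 12.8 = 13.8.
Rank 13 is 260 and rank 14 is 270.
Interpolate: 260 + 0.8·(270 − 260) = 260 + 0.8·10 = 268.

268.00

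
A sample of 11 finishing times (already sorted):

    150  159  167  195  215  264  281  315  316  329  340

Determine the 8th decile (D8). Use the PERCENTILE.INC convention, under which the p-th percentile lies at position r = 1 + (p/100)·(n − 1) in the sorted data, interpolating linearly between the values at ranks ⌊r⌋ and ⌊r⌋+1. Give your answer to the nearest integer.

316

n = 11.
r = 1 + (80/100)·(11 − 1) = 1 + 8 = 9.
r is an integer, so P80 is the value at rank 9: 316.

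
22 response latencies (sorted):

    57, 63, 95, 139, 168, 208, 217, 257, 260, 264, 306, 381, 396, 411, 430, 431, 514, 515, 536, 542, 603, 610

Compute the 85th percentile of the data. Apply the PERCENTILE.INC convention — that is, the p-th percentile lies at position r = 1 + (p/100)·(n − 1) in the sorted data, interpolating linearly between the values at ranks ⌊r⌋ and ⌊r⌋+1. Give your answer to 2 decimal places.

n = 22.
r = 1 + (85/100)·(22 − 1) = 1 + 17.85 = 18.85.
Rank 18 is 515 and rank 19 is 536.
Interpolate: 515 + 0.85·(536 − 515) = 515 + 0.85·21 = 532.85.

532.85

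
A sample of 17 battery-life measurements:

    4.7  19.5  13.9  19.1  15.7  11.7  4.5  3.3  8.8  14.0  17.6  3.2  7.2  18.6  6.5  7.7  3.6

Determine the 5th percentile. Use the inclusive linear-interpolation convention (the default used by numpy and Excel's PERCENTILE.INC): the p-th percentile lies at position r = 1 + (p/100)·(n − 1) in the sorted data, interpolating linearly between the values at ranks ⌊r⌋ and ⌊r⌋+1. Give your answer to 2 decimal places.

Sorted: 3.2, 3.3, 3.6, 4.5, 4.7, 6.5, 7.2, 7.7, 8.8, 11.7, 13.9, 14.0, 15.7, 17.6, 18.6, 19.1, 19.5.
n = 17.
r = 1 + (5/100)·(17 − 1) = 1 + 0.8 = 1.8.
Rank 1 is 3.2 and rank 2 is 3.3.
Interpolate: 3.2 + 0.8·(3.3 − 3.2) = 3.2 + 0.8·0.1 = 3.28.

3.28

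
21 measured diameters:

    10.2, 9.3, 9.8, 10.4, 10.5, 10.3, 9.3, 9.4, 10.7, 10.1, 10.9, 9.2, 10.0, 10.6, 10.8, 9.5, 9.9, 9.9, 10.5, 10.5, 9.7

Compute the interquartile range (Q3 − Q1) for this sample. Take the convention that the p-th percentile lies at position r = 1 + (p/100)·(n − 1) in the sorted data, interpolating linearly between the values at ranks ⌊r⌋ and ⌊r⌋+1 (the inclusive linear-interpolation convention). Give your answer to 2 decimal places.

Sorted: 9.2, 9.3, 9.3, 9.4, 9.5, 9.7, 9.8, 9.9, 9.9, 10.0, 10.1, 10.2, 10.3, 10.4, 10.5, 10.5, 10.5, 10.6, 10.7, 10.8, 10.9.
n = 21.
P25: r = 6 (integer) → 9.7.
P75: r = 16 (integer) → 10.5.
Difference: 10.5 − 9.7 = 0.8.

0.80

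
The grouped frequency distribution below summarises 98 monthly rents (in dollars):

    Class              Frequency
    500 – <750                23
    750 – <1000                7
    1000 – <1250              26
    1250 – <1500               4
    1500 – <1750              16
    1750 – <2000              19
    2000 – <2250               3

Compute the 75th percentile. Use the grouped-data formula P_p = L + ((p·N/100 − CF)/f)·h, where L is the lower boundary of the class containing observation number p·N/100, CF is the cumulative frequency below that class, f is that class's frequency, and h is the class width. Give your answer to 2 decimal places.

1710.94

N = 98; target position k = 75/100 · 98 = 73.5.
Cumulative frequencies: 23, 30, 56, 60, 76, 95, 98.
Observation 73.5 falls in the class 1500 – <1750.
L = 1500, CF = 60, f = 16, h = 250.
P75 = 1500 + ((73.5 − 60)/16)·250 = 1500 + 210.938 = 1710.94.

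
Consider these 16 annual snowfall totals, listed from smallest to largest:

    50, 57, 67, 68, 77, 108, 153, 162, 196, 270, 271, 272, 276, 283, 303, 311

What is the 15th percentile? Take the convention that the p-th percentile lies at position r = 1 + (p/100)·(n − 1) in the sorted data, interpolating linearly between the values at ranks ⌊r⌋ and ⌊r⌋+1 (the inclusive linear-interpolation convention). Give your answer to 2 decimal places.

67.25

n = 16.
r = 1 + (15/100)·(16 − 1) = 1 + 2.25 = 3.25.
Rank 3 is 67 and rank 4 is 68.
Interpolate: 67 + 0.25·(68 − 67) = 67 + 0.25·1 = 67.25.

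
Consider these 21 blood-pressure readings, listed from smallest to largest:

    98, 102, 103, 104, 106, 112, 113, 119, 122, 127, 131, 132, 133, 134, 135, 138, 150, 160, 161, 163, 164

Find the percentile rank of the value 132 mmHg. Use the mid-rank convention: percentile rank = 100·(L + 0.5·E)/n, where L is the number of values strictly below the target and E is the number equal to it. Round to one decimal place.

Count below 132: L = 11; count equal: E = 1; n = 21.
Percentile rank = 100·(11 + 0.5·1)/21 = 100·11.5/21 = 54.76.

54.8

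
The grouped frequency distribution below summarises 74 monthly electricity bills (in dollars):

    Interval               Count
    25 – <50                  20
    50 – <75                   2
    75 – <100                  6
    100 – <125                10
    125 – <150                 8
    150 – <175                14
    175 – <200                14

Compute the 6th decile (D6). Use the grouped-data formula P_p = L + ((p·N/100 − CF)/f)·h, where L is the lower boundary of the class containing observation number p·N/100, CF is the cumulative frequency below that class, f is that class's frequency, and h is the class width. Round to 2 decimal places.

N = 74; target position k = 60/100 · 74 = 44.4.
Cumulative frequencies: 20, 22, 28, 38, 46, 60, 74.
Observation 44.4 falls in the class 125 – <150.
L = 125, CF = 38, f = 8, h = 25.
P60 = 125 + ((44.4 − 38)/8)·25 = 125 + 20 = 145.

145.00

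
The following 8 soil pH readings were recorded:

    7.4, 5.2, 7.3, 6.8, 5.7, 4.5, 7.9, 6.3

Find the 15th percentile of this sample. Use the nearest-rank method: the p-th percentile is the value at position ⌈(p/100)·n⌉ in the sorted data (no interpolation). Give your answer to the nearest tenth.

Sorted: 4.5, 5.2, 5.7, 6.3, 6.8, 7.3, 7.4, 7.9.
n = 8.
Position = ⌈15/100 · 8⌉ = ⌈1.2⌉ = 2.
The value at rank 2 is 5.2.

5.2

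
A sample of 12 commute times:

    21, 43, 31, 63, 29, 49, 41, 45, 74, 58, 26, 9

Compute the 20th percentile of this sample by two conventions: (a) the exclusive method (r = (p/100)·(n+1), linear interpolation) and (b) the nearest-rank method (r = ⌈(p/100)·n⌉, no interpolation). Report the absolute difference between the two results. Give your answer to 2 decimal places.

Sorted: 9, 21, 26, 29, 31, 41, 43, 45, 49, 58, 63, 74.
n = 12.
(a) r = 2.6; between ranks 2 (21) and 3 (26): 24.
(b) the nearest-rank method: rank 3 → 26.
|24 − 26| = 2.

2.00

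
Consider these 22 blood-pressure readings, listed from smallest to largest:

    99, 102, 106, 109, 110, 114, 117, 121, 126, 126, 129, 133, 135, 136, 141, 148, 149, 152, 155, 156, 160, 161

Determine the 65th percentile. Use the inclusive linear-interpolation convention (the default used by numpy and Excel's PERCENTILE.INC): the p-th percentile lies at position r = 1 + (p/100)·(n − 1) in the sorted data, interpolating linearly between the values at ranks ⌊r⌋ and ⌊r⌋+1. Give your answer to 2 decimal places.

n = 22.
r = 1 + (65/100)·(22 − 1) = 1 + 13.65 = 14.65.
Rank 14 is 136 and rank 15 is 141.
Interpolate: 136 + 0.65·(141 − 136) = 136 + 0.65·5 = 139.25.

139.25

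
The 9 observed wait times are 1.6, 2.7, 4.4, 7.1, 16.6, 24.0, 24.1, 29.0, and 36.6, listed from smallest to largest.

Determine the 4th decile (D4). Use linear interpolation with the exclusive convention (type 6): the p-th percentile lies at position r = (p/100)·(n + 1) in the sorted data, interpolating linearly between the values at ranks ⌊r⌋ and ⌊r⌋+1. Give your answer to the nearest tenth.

7.1

n = 9.
r = (40/100)·(9 + 1) = 4.
r is an integer, so P40 is the value at rank 4: 7.1.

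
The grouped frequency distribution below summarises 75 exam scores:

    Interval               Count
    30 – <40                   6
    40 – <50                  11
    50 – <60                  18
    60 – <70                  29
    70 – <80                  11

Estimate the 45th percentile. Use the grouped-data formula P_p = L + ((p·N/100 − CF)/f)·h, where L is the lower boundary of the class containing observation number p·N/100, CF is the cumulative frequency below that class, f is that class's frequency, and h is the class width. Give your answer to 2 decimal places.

59.31

N = 75; target position k = 45/100 · 75 = 33.75.
Cumulative frequencies: 6, 17, 35, 64, 75.
Observation 33.75 falls in the class 50 – <60.
L = 50, CF = 17, f = 18, h = 10.
P45 = 50 + ((33.75 − 17)/18)·10 = 50 + 9.30556 = 59.3056.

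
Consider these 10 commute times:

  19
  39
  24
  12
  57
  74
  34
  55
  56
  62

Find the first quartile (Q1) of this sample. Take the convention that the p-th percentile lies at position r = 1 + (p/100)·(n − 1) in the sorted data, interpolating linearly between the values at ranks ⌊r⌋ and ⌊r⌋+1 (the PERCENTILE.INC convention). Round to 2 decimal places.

26.50

Sorted: 12, 19, 24, 34, 39, 55, 56, 57, 62, 74.
n = 10.
r = 1 + (25/100)·(10 − 1) = 1 + 2.25 = 3.25.
Rank 3 is 24 and rank 4 is 34.
Interpolate: 24 + 0.25·(34 − 24) = 24 + 0.25·10 = 26.5.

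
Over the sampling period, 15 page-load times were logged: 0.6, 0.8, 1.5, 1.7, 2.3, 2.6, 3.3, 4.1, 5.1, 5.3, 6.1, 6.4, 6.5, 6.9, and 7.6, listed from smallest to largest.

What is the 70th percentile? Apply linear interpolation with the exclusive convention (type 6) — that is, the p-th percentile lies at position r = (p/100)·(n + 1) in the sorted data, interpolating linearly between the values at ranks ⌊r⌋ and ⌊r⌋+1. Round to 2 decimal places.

n = 15.
r = (70/100)·(15 + 1) = 11.2.
Rank 11 is 6.1 and rank 12 is 6.4.
Interpolate: 6.1 + 0.2·(6.4 − 6.1) = 6.1 + 0.2·0.3 = 6.16.

6.16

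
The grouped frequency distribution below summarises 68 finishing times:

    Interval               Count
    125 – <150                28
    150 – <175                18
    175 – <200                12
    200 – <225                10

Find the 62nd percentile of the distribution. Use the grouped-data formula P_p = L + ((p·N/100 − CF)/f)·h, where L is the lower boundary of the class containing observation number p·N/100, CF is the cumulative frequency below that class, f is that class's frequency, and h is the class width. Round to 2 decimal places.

169.67

N = 68; target position k = 62/100 · 68 = 42.16.
Cumulative frequencies: 28, 46, 58, 68.
Observation 42.16 falls in the class 150 – <175.
L = 150, CF = 28, f = 18, h = 25.
P62 = 150 + ((42.16 − 28)/18)·25 = 150 + 19.6667 = 169.667.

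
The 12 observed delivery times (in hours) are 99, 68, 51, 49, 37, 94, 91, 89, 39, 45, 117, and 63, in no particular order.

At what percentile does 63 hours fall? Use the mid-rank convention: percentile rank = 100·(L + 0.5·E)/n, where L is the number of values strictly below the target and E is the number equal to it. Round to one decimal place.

Sorted: 37, 39, 45, 49, 51, 63, 68, 89, 91, 94, 99, 117.
Count below 63: L = 5; count equal: E = 1; n = 12.
Percentile rank = 100·(5 + 0.5·1)/12 = 100·5.5/12 = 45.83.

45.8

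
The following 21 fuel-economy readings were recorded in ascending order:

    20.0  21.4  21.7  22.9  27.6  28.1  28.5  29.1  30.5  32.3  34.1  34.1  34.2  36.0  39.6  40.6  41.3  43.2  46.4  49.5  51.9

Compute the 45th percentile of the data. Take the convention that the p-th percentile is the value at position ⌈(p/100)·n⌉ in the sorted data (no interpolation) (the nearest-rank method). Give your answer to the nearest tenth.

32.3

n = 21.
Position = ⌈45/100 · 21⌉ = ⌈9.45⌉ = 10.
The value at rank 10 is 32.3.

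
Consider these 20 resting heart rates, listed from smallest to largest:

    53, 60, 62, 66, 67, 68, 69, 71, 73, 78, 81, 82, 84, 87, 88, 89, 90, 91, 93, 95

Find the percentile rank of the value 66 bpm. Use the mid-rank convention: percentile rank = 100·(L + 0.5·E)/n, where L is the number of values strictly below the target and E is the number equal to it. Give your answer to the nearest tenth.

Count below 66: L = 3; count equal: E = 1; n = 20.
Percentile rank = 100·(3 + 0.5·1)/20 = 100·3.5/20 = 17.5.

17.5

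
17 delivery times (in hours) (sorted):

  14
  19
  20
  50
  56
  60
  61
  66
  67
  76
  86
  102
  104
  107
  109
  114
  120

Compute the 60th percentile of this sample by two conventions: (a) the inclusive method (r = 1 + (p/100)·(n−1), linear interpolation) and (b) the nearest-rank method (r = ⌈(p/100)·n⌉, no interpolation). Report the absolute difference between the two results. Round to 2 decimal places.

4.00

n = 17.
(a) r = 10.6; between ranks 10 (76) and 11 (86): 82.
(b) the nearest-rank method: rank 11 → 86.
|82 − 86| = 4.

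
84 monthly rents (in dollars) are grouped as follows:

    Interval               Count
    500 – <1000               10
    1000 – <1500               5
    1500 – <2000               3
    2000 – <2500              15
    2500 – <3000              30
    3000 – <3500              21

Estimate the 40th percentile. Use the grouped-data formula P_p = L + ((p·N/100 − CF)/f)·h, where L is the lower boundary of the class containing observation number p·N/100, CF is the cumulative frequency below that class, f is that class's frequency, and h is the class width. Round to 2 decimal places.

2510.00

N = 84; target position k = 40/100 · 84 = 33.6.
Cumulative frequencies: 10, 15, 18, 33, 63, 84.
Observation 33.6 falls in the class 2500 – <3000.
L = 2500, CF = 33, f = 30, h = 500.
P40 = 2500 + ((33.6 − 33)/30)·500 = 2500 + 10 = 2510.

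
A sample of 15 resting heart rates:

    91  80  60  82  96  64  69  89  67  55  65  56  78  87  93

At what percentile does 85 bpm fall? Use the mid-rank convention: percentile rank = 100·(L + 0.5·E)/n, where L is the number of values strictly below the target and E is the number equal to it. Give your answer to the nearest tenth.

Sorted: 55, 56, 60, 64, 65, 67, 69, 78, 80, 82, 87, 89, 91, 93, 96.
Count below 85: L = 10; count equal: E = 0; n = 15.
Percentile rank = 100·(10 + 0.5·0)/15 = 100·10/15 = 66.67.

66.7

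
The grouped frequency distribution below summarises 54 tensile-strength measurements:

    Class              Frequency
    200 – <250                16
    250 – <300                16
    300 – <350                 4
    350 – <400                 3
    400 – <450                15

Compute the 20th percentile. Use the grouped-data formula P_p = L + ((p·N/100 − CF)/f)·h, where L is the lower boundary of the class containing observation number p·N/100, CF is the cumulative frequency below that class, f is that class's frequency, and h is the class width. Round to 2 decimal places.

N = 54; target position k = 20/100 · 54 = 10.8.
Cumulative frequencies: 16, 32, 36, 39, 54.
Observation 10.8 falls in the class 200 – <250.
L = 200, CF = 0, f = 16, h = 50.
P20 = 200 + ((10.8 − 0)/16)·50 = 200 + 33.75 = 233.75.

233.75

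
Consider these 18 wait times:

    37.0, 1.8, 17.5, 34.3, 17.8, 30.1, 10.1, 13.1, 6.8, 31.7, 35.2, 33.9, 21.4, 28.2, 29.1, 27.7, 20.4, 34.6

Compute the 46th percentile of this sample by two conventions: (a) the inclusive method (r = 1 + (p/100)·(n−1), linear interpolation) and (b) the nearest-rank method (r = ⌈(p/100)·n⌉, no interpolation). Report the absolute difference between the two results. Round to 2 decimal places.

Sorted: 1.8, 6.8, 10.1, 13.1, 17.5, 17.8, 20.4, 21.4, 27.7, 28.2, 29.1, 30.1, 31.7, 33.9, 34.3, 34.6, 35.2, 37.0.
n = 18.
(a) r = 8.82; between ranks 8 (21.4) and 9 (27.7): 26.566.
(b) the nearest-rank method: rank 9 → 27.7.
|26.566 − 27.7| = 1.134.

1.13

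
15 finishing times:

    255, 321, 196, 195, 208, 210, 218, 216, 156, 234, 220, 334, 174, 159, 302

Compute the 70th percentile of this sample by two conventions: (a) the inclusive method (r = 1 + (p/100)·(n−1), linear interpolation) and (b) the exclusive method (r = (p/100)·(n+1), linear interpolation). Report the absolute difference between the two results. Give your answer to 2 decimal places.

Sorted: 156, 159, 174, 195, 196, 208, 210, 216, 218, 220, 234, 255, 302, 321, 334.
n = 15.
(a) r = 10.8; between ranks 10 (220) and 11 (234): 231.2.
(b) r = 11.2; between ranks 11 (234) and 12 (255): 238.2.
|231.2 − 238.2| = 7.

7.00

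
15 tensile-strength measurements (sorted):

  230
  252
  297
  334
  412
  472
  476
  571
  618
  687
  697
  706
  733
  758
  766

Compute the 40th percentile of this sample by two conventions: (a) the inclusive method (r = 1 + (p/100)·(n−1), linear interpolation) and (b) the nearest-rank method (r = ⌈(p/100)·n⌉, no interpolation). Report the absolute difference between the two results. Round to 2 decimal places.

n = 15.
(a) r = 6.6; between ranks 6 (472) and 7 (476): 474.4.
(b) the nearest-rank method: rank 6 → 472.
|474.4 − 472| = 2.4.

2.40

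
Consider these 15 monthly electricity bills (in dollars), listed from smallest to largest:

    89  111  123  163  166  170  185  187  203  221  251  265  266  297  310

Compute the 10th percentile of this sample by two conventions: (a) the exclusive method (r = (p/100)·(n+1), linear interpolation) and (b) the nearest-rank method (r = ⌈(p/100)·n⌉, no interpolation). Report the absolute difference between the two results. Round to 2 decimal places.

n = 15.
(a) r = 1.6; between ranks 1 (89) and 2 (111): 102.2.
(b) the nearest-rank method: rank 2 → 111.
|102.2 − 111| = 8.8.

8.80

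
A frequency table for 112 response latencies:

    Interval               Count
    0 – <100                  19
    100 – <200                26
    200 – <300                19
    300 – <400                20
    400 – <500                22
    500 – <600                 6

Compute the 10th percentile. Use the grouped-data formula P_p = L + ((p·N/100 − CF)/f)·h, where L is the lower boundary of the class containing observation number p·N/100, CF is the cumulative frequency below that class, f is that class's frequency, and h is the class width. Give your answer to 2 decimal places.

N = 112; target position k = 10/100 · 112 = 11.2.
Cumulative frequencies: 19, 45, 64, 84, 106, 112.
Observation 11.2 falls in the class 0 – <100.
L = 0, CF = 0, f = 19, h = 100.
P10 = 0 + ((11.2 − 0)/19)·100 = 0 + 58.9474 = 58.9474.

58.95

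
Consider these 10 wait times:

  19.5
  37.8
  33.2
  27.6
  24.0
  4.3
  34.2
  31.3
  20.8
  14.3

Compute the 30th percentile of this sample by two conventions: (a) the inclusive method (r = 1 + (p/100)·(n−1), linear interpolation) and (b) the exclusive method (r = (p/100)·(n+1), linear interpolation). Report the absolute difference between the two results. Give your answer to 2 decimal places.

0.52

Sorted: 4.3, 14.3, 19.5, 20.8, 24.0, 27.6, 31.3, 33.2, 34.2, 37.8.
n = 10.
(a) r = 3.7; between ranks 3 (19.5) and 4 (20.8): 20.41.
(b) r = 3.3; between ranks 3 (19.5) and 4 (20.8): 19.89.
|20.41 − 19.89| = 0.52.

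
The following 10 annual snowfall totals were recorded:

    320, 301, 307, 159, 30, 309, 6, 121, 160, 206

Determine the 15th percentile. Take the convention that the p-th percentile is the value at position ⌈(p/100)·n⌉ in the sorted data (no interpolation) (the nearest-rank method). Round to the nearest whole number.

30

Sorted: 6, 30, 121, 159, 160, 206, 301, 307, 309, 320.
n = 10.
Position = ⌈15/100 · 10⌉ = ⌈1.5⌉ = 2.
The value at rank 2 is 30.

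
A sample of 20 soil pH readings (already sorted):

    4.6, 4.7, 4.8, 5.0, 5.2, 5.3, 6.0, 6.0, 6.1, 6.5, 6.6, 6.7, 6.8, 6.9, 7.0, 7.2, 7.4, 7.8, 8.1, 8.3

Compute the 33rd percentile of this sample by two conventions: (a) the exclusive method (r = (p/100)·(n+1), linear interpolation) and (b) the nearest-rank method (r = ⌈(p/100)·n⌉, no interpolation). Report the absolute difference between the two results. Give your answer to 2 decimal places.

n = 20.
(a) r = 6.93; between ranks 6 (5.3) and 7 (6.0): 5.951.
(b) the nearest-rank method: rank 7 → 6.
|5.951 − 6| = 0.049.

0.05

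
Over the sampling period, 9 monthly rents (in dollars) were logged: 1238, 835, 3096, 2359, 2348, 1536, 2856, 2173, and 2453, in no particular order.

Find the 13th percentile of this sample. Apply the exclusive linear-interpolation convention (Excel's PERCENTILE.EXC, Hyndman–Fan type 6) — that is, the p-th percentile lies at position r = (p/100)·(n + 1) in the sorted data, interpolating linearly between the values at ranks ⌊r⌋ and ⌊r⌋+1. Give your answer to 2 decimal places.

955.90

Sorted: 835, 1238, 1536, 2173, 2348, 2359, 2453, 2856, 3096.
n = 9.
r = (13/100)·(9 + 1) = 1.3.
Rank 1 is 835 and rank 2 is 1238.
Interpolate: 835 + 0.3·(1238 − 835) = 835 + 0.3·403 = 955.9.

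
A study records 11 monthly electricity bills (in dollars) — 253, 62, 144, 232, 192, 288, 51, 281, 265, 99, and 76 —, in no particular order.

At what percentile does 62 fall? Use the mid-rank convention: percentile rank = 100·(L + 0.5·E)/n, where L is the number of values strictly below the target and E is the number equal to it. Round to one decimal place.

Sorted: 51, 62, 76, 99, 144, 192, 232, 253, 265, 281, 288.
Count below 62: L = 1; count equal: E = 1; n = 11.
Percentile rank = 100·(1 + 0.5·1)/11 = 100·1.5/11 = 13.64.

13.6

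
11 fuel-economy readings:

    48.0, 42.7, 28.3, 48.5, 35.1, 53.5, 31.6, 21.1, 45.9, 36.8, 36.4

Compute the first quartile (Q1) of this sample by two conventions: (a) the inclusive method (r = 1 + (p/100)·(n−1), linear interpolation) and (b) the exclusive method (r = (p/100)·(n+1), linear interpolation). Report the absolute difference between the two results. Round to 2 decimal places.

1.75

Sorted: 21.1, 28.3, 31.6, 35.1, 36.4, 36.8, 42.7, 45.9, 48.0, 48.5, 53.5.
n = 11.
(a) r = 3.5; between ranks 3 (31.6) and 4 (35.1): 33.35.
(b) r = 3 → value at rank 3 = 31.6.
|33.35 − 31.6| = 1.75.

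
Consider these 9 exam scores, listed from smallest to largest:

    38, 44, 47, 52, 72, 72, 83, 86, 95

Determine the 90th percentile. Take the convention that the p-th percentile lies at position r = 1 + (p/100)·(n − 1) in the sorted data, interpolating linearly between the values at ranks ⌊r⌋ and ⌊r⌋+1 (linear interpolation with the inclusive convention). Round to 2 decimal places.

87.80

n = 9.
r = 1 + (90/100)·(9 − 1) = 1 + 7.2 = 8.2.
Rank 8 is 86 and rank 9 is 95.
Interpolate: 86 + 0.2·(95 − 86) = 86 + 0.2·9 = 87.8.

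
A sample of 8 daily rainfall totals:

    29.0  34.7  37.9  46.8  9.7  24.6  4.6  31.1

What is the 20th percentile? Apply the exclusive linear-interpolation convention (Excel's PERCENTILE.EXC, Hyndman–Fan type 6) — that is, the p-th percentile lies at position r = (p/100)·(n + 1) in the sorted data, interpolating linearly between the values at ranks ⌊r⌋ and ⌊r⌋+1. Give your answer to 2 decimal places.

8.68

Sorted: 4.6, 9.7, 24.6, 29.0, 31.1, 34.7, 37.9, 46.8.
n = 8.
r = (20/100)·(8 + 1) = 1.8.
Rank 1 is 4.6 and rank 2 is 9.7.
Interpolate: 4.6 + 0.8·(9.7 − 4.6) = 4.6 + 0.8·5.1 = 8.68.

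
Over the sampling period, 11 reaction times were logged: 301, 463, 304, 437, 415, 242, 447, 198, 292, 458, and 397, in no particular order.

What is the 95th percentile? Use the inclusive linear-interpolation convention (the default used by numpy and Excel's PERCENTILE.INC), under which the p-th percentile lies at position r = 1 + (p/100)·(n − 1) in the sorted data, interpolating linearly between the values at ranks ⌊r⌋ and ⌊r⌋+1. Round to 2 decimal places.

Sorted: 198, 242, 292, 301, 304, 397, 415, 437, 447, 458, 463.
n = 11.
r = 1 + (95/100)·(11 − 1) = 1 + 9.5 = 10.5.
Rank 10 is 458 and rank 11 is 463.
Interpolate: 458 + 0.5·(463 − 458) = 458 + 0.5·5 = 460.5.

460.50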